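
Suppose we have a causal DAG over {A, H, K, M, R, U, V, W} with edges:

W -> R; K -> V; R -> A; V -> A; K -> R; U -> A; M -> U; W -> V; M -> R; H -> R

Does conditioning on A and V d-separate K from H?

No — K and H are not d-separated given {A, V}.

Enumerating the 4 paths from K to H and testing each for blocking by {A, V}:
Path 1: K → R ← H
  R is a collider and its descendant A is conditioned on, which opens it — no node blocks this path, so it is active.
Path 2: K → V → A ← R ← H
  V is a chain here and V is conditioned on, so the path is blocked at V.
Path 3: K → V → A ← U ← M → R ← H
  V is a chain here and V is conditioned on, so the path is blocked at V.
Path 4: K → V ← W → R ← H
  V is a collider and V is conditioned on, which opens it; W is a fork and W is not conditioned on; R is a collider and its descendant A is conditioned on, which opens it — no node blocks this path, so it is active.
At least one path is unblocked, so d-separation fails.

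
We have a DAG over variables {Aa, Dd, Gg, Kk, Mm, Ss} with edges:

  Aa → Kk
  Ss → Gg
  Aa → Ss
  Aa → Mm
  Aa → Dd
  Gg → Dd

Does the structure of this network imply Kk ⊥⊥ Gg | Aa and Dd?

We examine all 2 paths between Kk and Gg:
Path 1: Kk ← Aa → Ss → Gg
  Aa is a fork here and Aa is conditioned on, so the path is blocked at Aa.
Path 2: Kk ← Aa → Dd ← Gg
  Aa is a fork here and Aa is conditioned on, so the path is blocked at Aa.
All paths are blocked; Kk ⊥ Gg | {Aa, Dd} holds.

Yes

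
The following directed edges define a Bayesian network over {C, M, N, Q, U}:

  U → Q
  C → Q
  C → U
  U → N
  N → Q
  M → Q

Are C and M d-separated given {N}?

Yes

We examine all 3 paths between C and M:
  1. C → U → N → Q ← M — U:chain[open]; N:chain[blocks]; Q:collider[blocks] ⇒ blocked
  2. C → U → Q ← M — U:chain[open]; Q:collider[blocks] ⇒ blocked
  3. C → Q ← M — Q:collider[blocks] ⇒ blocked
Every path is blocked, so C and M are d-separated given {N}.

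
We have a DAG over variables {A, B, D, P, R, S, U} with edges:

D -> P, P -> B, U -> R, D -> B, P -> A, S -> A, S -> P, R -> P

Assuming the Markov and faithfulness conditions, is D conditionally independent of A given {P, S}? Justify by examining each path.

We examine all 4 paths between D and A:
  1. D → B ← P → A — B:collider[blocks]; P:fork[blocks] ⇒ blocked
  2. D → B ← P ← S → A — B:collider[blocks]; P:chain[blocks]; S:fork[blocks] ⇒ blocked
  3. D → P → A — P:chain[blocks] ⇒ blocked
  4. D → P ← S → A — P:collider[open]; S:fork[blocks] ⇒ blocked
All paths are blocked; D ⊥ A | {P, S} holds.

Yes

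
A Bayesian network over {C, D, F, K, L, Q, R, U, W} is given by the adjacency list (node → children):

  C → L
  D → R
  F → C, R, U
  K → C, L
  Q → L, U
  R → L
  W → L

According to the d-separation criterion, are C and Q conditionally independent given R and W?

Yes

We examine all 6 paths between C and Q:
Path 1: C ← K → L ← R ← F → U ← Q
  L is a collider here and neither L nor any of its descendants is conditioned on, so the collider stays closed — the path is blocked at L.
Path 2: C ← K → L ← Q
  L is a collider here and neither L nor any of its descendants is conditioned on, so the collider stays closed — the path is blocked at L.
Path 3: C ← F → R → L ← Q
  R is a chain here and R is conditioned on, so the path is blocked at R.
Path 4: C ← F → U ← Q
  U is a collider here and neither U nor any of its descendants is conditioned on, so the collider stays closed — the path is blocked at U.
Path 5: C → L ← R ← F → U ← Q
  L is a collider here and neither L nor any of its descendants is conditioned on, so the collider stays closed — the path is blocked at L.
Path 6: C → L ← Q
  L is a collider here and neither L nor any of its descendants is conditioned on, so the collider stays closed — the path is blocked at L.
Every path is blocked, so C and Q are d-separated given {R, W}.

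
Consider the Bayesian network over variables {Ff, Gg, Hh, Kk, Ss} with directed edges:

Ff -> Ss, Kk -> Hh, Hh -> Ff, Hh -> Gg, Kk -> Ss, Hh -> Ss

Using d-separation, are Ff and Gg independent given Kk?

No

There are 3 undirected paths between Ff and Gg; checking each against the conditioning set {Kk}:
Path 1: Ff ← Hh → Gg
  Hh is a fork and Hh is not conditioned on — no node blocks this path, so it is active.
Path 2: Ff → Ss ← Kk → Hh → Gg
  Ss is a collider here and neither Ss nor any of its descendants is conditioned on, so the collider stays closed — the path is blocked at Ss.
Path 3: Ff → Ss ← Hh → Gg
  Ss is a collider here and neither Ss nor any of its descendants is conditioned on, so the collider stays closed — the path is blocked at Ss.
Because an active path exists, Ff and Gg are not d-separated.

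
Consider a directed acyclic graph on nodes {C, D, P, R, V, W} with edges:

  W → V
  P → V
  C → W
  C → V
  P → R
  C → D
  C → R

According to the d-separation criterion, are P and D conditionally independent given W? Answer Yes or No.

Yes

We examine all 3 paths between P and D:
Path 1: P → R ← C → D
  R is a collider here and neither R nor any of its descendants is conditioned on, so the collider stays closed — the path is blocked at R.
Path 2: P → V ← C → D
  V is a collider here and neither V nor any of its descendants is conditioned on, so the collider stays closed — the path is blocked at V.
Path 3: P → V ← W ← C → D
  V is a collider here and neither V nor any of its descendants is conditioned on, so the collider stays closed — the path is blocked at V.
Since every path is blocked, d-separation holds.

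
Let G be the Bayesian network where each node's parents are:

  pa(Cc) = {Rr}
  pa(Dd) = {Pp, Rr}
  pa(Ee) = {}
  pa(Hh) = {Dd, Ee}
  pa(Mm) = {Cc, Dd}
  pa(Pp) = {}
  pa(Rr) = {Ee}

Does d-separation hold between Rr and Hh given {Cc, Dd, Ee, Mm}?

Enumerating the 3 paths from Rr to Hh and testing each for blocking by {Cc, Dd, Ee, Mm}:
  1. Rr → Dd → Hh — Dd:chain[blocks] ⇒ blocked
  2. Rr ← Ee → Hh — Ee:fork[blocks] ⇒ blocked
  3. Rr → Cc → Mm ← Dd → Hh — Cc:chain[blocks]; Mm:collider[open]; Dd:fork[blocks] ⇒ blocked
Since every path is blocked, d-separation holds.

Yes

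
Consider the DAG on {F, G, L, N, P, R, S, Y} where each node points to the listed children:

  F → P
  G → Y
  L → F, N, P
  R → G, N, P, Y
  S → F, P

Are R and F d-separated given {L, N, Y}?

Yes

Enumerating the 6 paths from R to F and testing each for blocking by {L, N, Y}:
  1. R → N ← L → F — N:collider[open]; L:fork[blocks] ⇒ blocked
  2. R → N ← L → P ← F — N:collider[open]; L:fork[blocks]; P:collider[blocks] ⇒ blocked
  3. R → N ← L → P ← S → F — N:collider[open]; L:fork[blocks]; P:collider[blocks]; S:fork[open] ⇒ blocked
  4. R → P ← F — P:collider[blocks] ⇒ blocked
  5. R → P ← S → F — P:collider[blocks]; S:fork[open] ⇒ blocked
  6. R → P ← L → F — P:collider[blocks]; L:fork[blocks] ⇒ blocked
Every path is blocked, so R and F are d-separated given {L, N, Y}.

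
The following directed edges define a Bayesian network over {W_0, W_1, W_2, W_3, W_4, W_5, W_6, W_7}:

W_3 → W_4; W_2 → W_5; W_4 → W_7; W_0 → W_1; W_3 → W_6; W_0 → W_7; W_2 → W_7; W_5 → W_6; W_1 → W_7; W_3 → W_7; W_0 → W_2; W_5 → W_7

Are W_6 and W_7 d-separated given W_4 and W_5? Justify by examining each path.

No

We examine all 6 paths between W_6 and W_7:
  1. W_6 ← W_5 → W_7 — W_5:fork[blocks] ⇒ blocked
  2. W_6 ← W_5 ← W_2 ← W_0 → W_7 — W_5:chain[blocks]; W_2:chain[open]; W_0:fork[open] ⇒ blocked
  3. W_6 ← W_5 ← W_2 ← W_0 → W_1 → W_7 — W_5:chain[blocks]; W_2:chain[open]; W_0:fork[open]; W_1:chain[open] ⇒ blocked
  4. W_6 ← W_5 ← W_2 → W_7 — W_5:chain[blocks]; W_2:fork[open] ⇒ blocked
  5. W_6 ← W_3 → W_7 — W_3:fork[open] ⇒ active
  6. W_6 ← W_3 → W_4 → W_7 — W_3:fork[open]; W_4:chain[blocks] ⇒ blocked
Since the path W_6 ← W_3 → W_7 is active, W_6 and W_7 are not d-separated given {W_4, W_5}.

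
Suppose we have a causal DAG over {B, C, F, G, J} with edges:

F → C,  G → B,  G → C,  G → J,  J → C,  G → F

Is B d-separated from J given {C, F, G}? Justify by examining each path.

Yes

3 paths connect B and J; each must be blocked for d-separation to hold:
Path 1: B ← G → C ← J
  G is a fork here and G is conditioned on, so the path is blocked at G.
Path 2: B ← G → F → C ← J
  G is a fork here and G is conditioned on, so the path is blocked at G.
Path 3: B ← G → J
  G is a fork here and G is conditioned on, so the path is blocked at G.
Since every path is blocked, d-separation holds.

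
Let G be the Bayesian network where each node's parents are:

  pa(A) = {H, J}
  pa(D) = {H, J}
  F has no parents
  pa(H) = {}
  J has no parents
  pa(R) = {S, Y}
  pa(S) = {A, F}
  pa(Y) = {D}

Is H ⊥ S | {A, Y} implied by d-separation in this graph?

We examine all 4 paths between H and S:
Path 1: H → A → S
  A is a chain here and A is conditioned on, so the path is blocked at A.
Path 2: H → A ← J → D → Y → R ← S
  Y is a chain here and Y is conditioned on, so the path is blocked at Y.
Path 3: H → D → Y → R ← S
  Y is a chain here and Y is conditioned on, so the path is blocked at Y.
Path 4: H → D ← J → A → S
  A is a chain here and A is conditioned on, so the path is blocked at A.
Since every path is blocked, d-separation holds.

Yes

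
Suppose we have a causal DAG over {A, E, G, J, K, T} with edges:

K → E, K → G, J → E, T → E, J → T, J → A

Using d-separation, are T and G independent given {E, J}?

2 paths connect T and G; each must be blocked for d-separation to hold:
Path 1: T ← J → E ← K → G
  J is a fork here and J is conditioned on, so the path is blocked at J.
Path 2: T → E ← K → G
  E is a collider and E is conditioned on, which opens it; K is a fork and K is not conditioned on — no node blocks this path, so it is active.
Because an active path exists, T and G are not d-separated.

No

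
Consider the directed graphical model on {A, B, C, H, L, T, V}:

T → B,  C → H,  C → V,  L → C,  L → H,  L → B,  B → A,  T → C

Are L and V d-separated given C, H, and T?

Yes

We examine all 3 paths between L and V:
Path 1: L → B ← T → C → V
  B is a collider here and neither B nor any of its descendants is conditioned on, so the collider stays closed — the path is blocked at B.
Path 2: L → C → V
  C is a chain here and C is conditioned on, so the path is blocked at C.
Path 3: L → H ← C → V
  C is a fork here and C is conditioned on, so the path is blocked at C.
All paths are blocked; L ⊥ V | {C, H, T} holds.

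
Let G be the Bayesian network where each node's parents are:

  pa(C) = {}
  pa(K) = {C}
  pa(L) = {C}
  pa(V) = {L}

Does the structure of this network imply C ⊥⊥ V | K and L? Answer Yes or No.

The only undirected path from C to V is:
  1. C → L → V — L:chain[blocks] ⇒ blocked
Since every path is blocked, d-separation holds.

Yes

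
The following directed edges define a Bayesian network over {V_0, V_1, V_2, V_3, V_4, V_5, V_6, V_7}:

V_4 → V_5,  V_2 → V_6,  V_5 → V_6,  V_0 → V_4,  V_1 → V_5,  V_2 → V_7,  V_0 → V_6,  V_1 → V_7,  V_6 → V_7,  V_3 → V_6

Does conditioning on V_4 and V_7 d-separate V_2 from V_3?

No

4 paths connect V_2 and V_3; each must be blocked for d-separation to hold:
  1. V_2 → V_7 ← V_1 → V_5 ← V_4 ← V_0 → V_6 ← V_3 — V_7:collider[open]; V_1:fork[open]; V_5:collider[open]; V_4:chain[blocks]; V_0:fork[open]; V_6:collider[open] ⇒ blocked
  2. V_2 → V_7 ← V_1 → V_5 → V_6 ← V_3 — V_7:collider[open]; V_1:fork[open]; V_5:chain[open]; V_6:collider[open] ⇒ active
  3. V_2 → V_7 ← V_6 ← V_3 — V_7:collider[open]; V_6:chain[open] ⇒ active
  4. V_2 → V_6 ← V_3 — V_6:collider[open] ⇒ active
Since the path V_2 → V_7 ← V_1 → V_5 → V_6 ← V_3 is active, V_2 and V_3 are not d-separated given {V_4, V_7}.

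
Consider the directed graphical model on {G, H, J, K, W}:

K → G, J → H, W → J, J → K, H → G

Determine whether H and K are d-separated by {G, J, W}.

No

We examine all 2 paths between H and K:
Path 1: H → G ← K
  G is a collider and G is conditioned on, which opens it — no node blocks this path, so it is active.
Path 2: H ← J → K
  J is a fork here and J is conditioned on, so the path is blocked at J.
At least one path is unblocked, so d-separation fails.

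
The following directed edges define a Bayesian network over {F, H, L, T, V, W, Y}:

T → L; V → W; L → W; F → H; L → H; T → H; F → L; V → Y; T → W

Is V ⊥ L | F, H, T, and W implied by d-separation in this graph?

No

We examine all 4 paths between V and L:
  1. V → W ← T → H ← F → L — W:collider[open]; T:fork[blocks]; H:collider[open]; F:fork[blocks] ⇒ blocked
  2. V → W ← T → H ← L — W:collider[open]; T:fork[blocks]; H:collider[open] ⇒ blocked
  3. V → W ← T → L — W:collider[open]; T:fork[blocks] ⇒ blocked
  4. V → W ← L — W:collider[open] ⇒ active
Because an active path exists, V and L are not d-separated.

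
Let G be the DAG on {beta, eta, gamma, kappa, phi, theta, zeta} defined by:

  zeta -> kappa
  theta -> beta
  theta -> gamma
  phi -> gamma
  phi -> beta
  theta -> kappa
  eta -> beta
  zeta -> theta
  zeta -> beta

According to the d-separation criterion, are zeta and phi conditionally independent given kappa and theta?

6 paths connect zeta and phi; each must be blocked for d-separation to hold:
  1. zeta → kappa ← theta → beta ← phi — kappa:collider[open]; theta:fork[blocks]; beta:collider[blocks] ⇒ blocked
  2. zeta → kappa ← theta → gamma ← phi — kappa:collider[open]; theta:fork[blocks]; gamma:collider[blocks] ⇒ blocked
  3. zeta → beta ← phi — beta:collider[blocks] ⇒ blocked
  4. zeta → beta ← theta → gamma ← phi — beta:collider[blocks]; theta:fork[blocks]; gamma:collider[blocks] ⇒ blocked
  5. zeta → theta → beta ← phi — theta:chain[blocks]; beta:collider[blocks] ⇒ blocked
  6. zeta → theta → gamma ← phi — theta:chain[blocks]; gamma:collider[blocks] ⇒ blocked
All paths are blocked; zeta ⊥ phi | {kappa, theta} holds.

Yes — zeta and phi are d-separated given {kappa, theta}.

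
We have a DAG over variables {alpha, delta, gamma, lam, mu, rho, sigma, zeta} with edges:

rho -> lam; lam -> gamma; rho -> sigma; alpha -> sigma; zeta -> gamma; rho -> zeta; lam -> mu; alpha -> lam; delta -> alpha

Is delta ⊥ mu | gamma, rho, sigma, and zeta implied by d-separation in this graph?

Enumerating the 3 paths from delta to mu and testing each for blocking by {gamma, rho, sigma, zeta}:
Path 1: delta → alpha → lam → mu
  alpha is a chain and alpha is not conditioned on; lam is a chain and lam is not conditioned on — no node blocks this path, so it is active.
Path 2: delta → alpha → sigma ← rho → lam → mu
  rho is a fork here and rho is conditioned on, so the path is blocked at rho.
Path 3: delta → alpha → sigma ← rho → zeta → gamma ← lam → mu
  rho is a fork here and rho is conditioned on, so the path is blocked at rho.
Since the path delta → alpha → lam → mu is active, delta and mu are not d-separated given {gamma, rho, sigma, zeta}.

No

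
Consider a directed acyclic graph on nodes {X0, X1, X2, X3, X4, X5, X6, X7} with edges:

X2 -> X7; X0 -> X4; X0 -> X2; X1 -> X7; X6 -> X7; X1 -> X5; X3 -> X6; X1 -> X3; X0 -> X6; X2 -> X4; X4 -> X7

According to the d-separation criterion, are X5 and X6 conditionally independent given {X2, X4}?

We examine all 6 paths between X5 and X6:
Path 1: X5 ← X1 → X3 → X6
  X1 is a fork and X1 is not conditioned on; X3 is a chain and X3 is not conditioned on — no node blocks this path, so it is active.
Path 2: X5 ← X1 → X7 ← X6
  X7 is a collider here and neither X7 nor any of its descendants is conditioned on, so the collider stays closed — the path is blocked at X7.
Path 3: X5 ← X1 → X7 ← X2 ← X0 → X6
  X7 is a collider here and neither X7 nor any of its descendants is conditioned on, so the collider stays closed — the path is blocked at X7.
Path 4: X5 ← X1 → X7 ← X2 → X4 ← X0 → X6
  X7 is a collider here and neither X7 nor any of its descendants is conditioned on, so the collider stays closed — the path is blocked at X7.
Path 5: X5 ← X1 → X7 ← X4 ← X2 ← X0 → X6
  X7 is a collider here and neither X7 nor any of its descendants is conditioned on, so the collider stays closed — the path is blocked at X7.
Path 6: X5 ← X1 → X7 ← X4 ← X0 → X6
  X7 is a collider here and neither X7 nor any of its descendants is conditioned on, so the collider stays closed — the path is blocked at X7.
Since the path X5 ← X1 → X3 → X6 is active, X5 and X6 are not d-separated given {X2, X4}.

No — X5 and X6 are not d-separated given {X2, X4}.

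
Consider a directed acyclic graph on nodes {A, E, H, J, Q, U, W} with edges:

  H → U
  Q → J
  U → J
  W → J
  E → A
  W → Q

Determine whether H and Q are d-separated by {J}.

There are 2 undirected paths between H and Q; checking each against the conditioning set {J}:
  1. H → U → J ← Q — U:chain[open]; J:collider[open] ⇒ active
  2. H → U → J ← W → Q — U:chain[open]; J:collider[open]; W:fork[open] ⇒ active
Since the path H → U → J ← Q is active, H and Q are not d-separated given {J}.

No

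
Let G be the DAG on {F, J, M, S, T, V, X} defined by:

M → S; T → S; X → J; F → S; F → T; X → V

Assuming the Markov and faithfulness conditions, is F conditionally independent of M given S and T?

No

There are 2 undirected paths between F and M; checking each against the conditioning set {S, T}:
Path 1: F → S ← M
  S is a collider and S is conditioned on, which opens it — no node blocks this path, so it is active.
Path 2: F → T → S ← M
  T is a chain here and T is conditioned on, so the path is blocked at T.
Since the path F → S ← M is active, F and M are not d-separated given {S, T}.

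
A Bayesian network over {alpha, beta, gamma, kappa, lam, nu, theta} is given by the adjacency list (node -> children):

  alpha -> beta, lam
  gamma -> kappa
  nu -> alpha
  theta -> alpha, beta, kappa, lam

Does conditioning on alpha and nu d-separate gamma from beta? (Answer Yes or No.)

Yes — gamma and beta are d-separated given {alpha, nu}.

Enumerating the 3 paths from gamma to beta and testing each for blocking by {alpha, nu}:
  1. gamma → kappa ← theta → lam ← alpha → beta — kappa:collider[blocks]; theta:fork[open]; lam:collider[blocks]; alpha:fork[blocks] ⇒ blocked
  2. gamma → kappa ← theta → alpha → beta — kappa:collider[blocks]; theta:fork[open]; alpha:chain[blocks] ⇒ blocked
  3. gamma → kappa ← theta → beta — kappa:collider[blocks]; theta:fork[open] ⇒ blocked
Every path is blocked, so gamma and beta are d-separated given {alpha, nu}.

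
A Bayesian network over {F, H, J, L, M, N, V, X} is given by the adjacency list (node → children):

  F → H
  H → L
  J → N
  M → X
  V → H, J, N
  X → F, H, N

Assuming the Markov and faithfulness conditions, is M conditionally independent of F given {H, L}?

Enumerating the 4 paths from M to F and testing each for blocking by {H, L}:
Path 1: M → X → N ← V → H ← F
  N is a collider here and neither N nor any of its descendants is conditioned on, so the collider stays closed — the path is blocked at N.
Path 2: M → X → N ← J ← V → H ← F
  N is a collider here and neither N nor any of its descendants is conditioned on, so the collider stays closed — the path is blocked at N.
Path 3: M → X → H ← F
  X is a chain and X is not conditioned on; H is a collider and H is conditioned on, which opens it — no node blocks this path, so it is active.
Path 4: M → X → F
  X is a chain and X is not conditioned on — no node blocks this path, so it is active.
Since the path M → X → H ← F is active, M and F are not d-separated given {H, L}.

No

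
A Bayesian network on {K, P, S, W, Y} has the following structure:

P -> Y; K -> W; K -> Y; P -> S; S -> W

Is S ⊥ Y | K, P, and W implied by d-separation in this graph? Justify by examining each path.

We examine all 2 paths between S and Y:
Path 1: S ← P → Y
  P is a fork here and P is conditioned on, so the path is blocked at P.
Path 2: S → W ← K → Y
  K is a fork here and K is conditioned on, so the path is blocked at K.
Every path is blocked, so S and Y are d-separated given {K, P, W}.

Yes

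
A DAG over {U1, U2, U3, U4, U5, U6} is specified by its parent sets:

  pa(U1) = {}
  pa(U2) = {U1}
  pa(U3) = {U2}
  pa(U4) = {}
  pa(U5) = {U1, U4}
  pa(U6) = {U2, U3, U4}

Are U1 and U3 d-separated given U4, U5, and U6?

There are 4 undirected paths between U1 and U3; checking each against the conditioning set {U4, U5, U6}:
Path 1: U1 → U2 → U3
  U2 is a chain and U2 is not conditioned on — no node blocks this path, so it is active.
Path 2: U1 → U2 → U6 ← U3
  U2 is a chain and U2 is not conditioned on; U6 is a collider and U6 is conditioned on, which opens it — no node blocks this path, so it is active.
Path 3: U1 → U5 ← U4 → U6 ← U3
  U4 is a fork here and U4 is conditioned on, so the path is blocked at U4.
Path 4: U1 → U5 ← U4 → U6 ← U2 → U3
  U4 is a fork here and U4 is conditioned on, so the path is blocked at U4.
Since the path U1 → U2 → U3 is active, U1 and U3 are not d-separated given {U4, U5, U6}.

No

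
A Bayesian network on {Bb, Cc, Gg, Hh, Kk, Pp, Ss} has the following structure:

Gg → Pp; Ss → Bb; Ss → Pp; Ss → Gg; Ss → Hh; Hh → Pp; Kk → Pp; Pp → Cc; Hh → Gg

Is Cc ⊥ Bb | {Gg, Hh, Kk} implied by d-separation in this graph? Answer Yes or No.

There are 5 undirected paths between Cc and Bb; checking each against the conditioning set {Gg, Hh, Kk}:
  1. Cc ← Pp ← Gg ← Hh ← Ss → Bb — Pp:chain[open]; Gg:chain[blocks]; Hh:chain[blocks]; Ss:fork[open] ⇒ blocked
  2. Cc ← Pp ← Gg ← Ss → Bb — Pp:chain[open]; Gg:chain[blocks]; Ss:fork[open] ⇒ blocked
  3. Cc ← Pp ← Hh → Gg ← Ss → Bb — Pp:chain[open]; Hh:fork[blocks]; Gg:collider[open]; Ss:fork[open] ⇒ blocked
  4. Cc ← Pp ← Hh ← Ss → Bb — Pp:chain[open]; Hh:chain[blocks]; Ss:fork[open] ⇒ blocked
  5. Cc ← Pp ← Ss → Bb — Pp:chain[open]; Ss:fork[open] ⇒ active
Since the path Cc ← Pp ← Ss → Bb is active, Cc and Bb are not d-separated given {Gg, Hh, Kk}.

No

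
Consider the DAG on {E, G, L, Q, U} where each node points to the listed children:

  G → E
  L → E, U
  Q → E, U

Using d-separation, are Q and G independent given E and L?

2 paths connect Q and G; each must be blocked for d-separation to hold:
Path 1: Q → E ← G
  E is a collider and E is conditioned on, which opens it — no node blocks this path, so it is active.
Path 2: Q → U ← L → E ← G
  U is a collider here and neither U nor any of its descendants is conditioned on, so the collider stays closed — the path is blocked at U.
Because an active path exists, Q and G are not d-separated.

No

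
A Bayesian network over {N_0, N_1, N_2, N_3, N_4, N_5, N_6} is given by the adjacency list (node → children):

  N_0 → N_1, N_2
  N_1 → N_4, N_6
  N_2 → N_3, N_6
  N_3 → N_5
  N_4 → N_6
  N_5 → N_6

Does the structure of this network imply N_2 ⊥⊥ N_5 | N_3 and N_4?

Enumerating the 4 paths from N_2 to N_5 and testing each for blocking by {N_3, N_4}:
Path 1: N_2 → N_6 ← N_5
  N_6 is a collider here and neither N_6 nor any of its descendants is conditioned on, so the collider stays closed — the path is blocked at N_6.
Path 2: N_2 ← N_0 → N_1 → N_6 ← N_5
  N_6 is a collider here and neither N_6 nor any of its descendants is conditioned on, so the collider stays closed — the path is blocked at N_6.
Path 3: N_2 ← N_0 → N_1 → N_4 → N_6 ← N_5
  N_4 is a chain here and N_4 is conditioned on, so the path is blocked at N_4.
Path 4: N_2 → N_3 → N_5
  N_3 is a chain here and N_3 is conditioned on, so the path is blocked at N_3.
Since every path is blocked, d-separation holds.

Yes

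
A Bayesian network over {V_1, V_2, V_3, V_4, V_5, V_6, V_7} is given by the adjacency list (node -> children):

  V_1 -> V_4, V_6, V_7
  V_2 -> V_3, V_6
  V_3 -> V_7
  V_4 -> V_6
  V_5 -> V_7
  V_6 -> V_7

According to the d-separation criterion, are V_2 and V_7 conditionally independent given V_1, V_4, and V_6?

No — V_2 and V_7 are not d-separated given {V_1, V_4, V_6}.

There are 4 undirected paths between V_2 and V_7; checking each against the conditioning set {V_1, V_4, V_6}:
Path 1: V_2 → V_6 ← V_4 ← V_1 → V_7
  V_4 is a chain here and V_4 is conditioned on, so the path is blocked at V_4.
Path 2: V_2 → V_6 → V_7
  V_6 is a chain here and V_6 is conditioned on, so the path is blocked at V_6.
Path 3: V_2 → V_6 ← V_1 → V_7
  V_1 is a fork here and V_1 is conditioned on, so the path is blocked at V_1.
Path 4: V_2 → V_3 → V_7
  V_3 is a chain and V_3 is not conditioned on — no node blocks this path, so it is active.
Because an active path exists, V_2 and V_7 are not d-separated.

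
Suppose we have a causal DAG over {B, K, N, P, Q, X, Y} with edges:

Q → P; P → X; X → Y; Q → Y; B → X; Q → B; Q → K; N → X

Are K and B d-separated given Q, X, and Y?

There are 3 undirected paths between K and B; checking each against the conditioning set {Q, X, Y}:
Path 1: K ← Q → B
  Q is a fork here and Q is conditioned on, so the path is blocked at Q.
Path 2: K ← Q → Y ← X ← B
  Q is a fork here and Q is conditioned on, so the path is blocked at Q.
Path 3: K ← Q → P → X ← B
  Q is a fork here and Q is conditioned on, so the path is blocked at Q.
All paths are blocked; K ⊥ B | {Q, X, Y} holds.

Yes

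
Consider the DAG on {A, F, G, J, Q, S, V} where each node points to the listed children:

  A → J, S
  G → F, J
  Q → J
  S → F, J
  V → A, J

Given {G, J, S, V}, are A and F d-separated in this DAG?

Yes — A and F are d-separated given {G, J, S, V}.

There are 6 undirected paths between A and F; checking each against the conditioning set {G, J, S, V}:
  1. A ← V → J ← G → F — V:fork[blocks]; J:collider[open]; G:fork[blocks] ⇒ blocked
  2. A ← V → J ← S → F — V:fork[blocks]; J:collider[open]; S:fork[blocks] ⇒ blocked
  3. A → J ← G → F — J:collider[open]; G:fork[blocks] ⇒ blocked
  4. A → J ← S → F — J:collider[open]; S:fork[blocks] ⇒ blocked
  5. A → S → J ← G → F — S:chain[blocks]; J:collider[open]; G:fork[blocks] ⇒ blocked
  6. A → S → F — S:chain[blocks] ⇒ blocked
All paths are blocked; A ⊥ F | {G, J, S, V} holds.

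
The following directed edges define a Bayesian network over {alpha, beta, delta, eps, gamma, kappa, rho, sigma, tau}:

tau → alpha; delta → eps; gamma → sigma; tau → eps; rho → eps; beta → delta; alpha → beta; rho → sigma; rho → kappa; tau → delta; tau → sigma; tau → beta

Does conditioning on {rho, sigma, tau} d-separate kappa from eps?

Yes

There are 5 undirected paths between kappa and eps; checking each against the conditioning set {rho, sigma, tau}:
Path 1: kappa ← rho → eps
  rho is a fork here and rho is conditioned on, so the path is blocked at rho.
Path 2: kappa ← rho → sigma ← tau → beta → delta → eps
  rho is a fork here and rho is conditioned on, so the path is blocked at rho.
Path 3: kappa ← rho → sigma ← tau → eps
  rho is a fork here and rho is conditioned on, so the path is blocked at rho.
Path 4: kappa ← rho → sigma ← tau → delta → eps
  rho is a fork here and rho is conditioned on, so the path is blocked at rho.
Path 5: kappa ← rho → sigma ← tau → alpha → beta → delta → eps
  rho is a fork here and rho is conditioned on, so the path is blocked at rho.
Every path is blocked, so kappa and eps are d-separated given {rho, sigma, tau}.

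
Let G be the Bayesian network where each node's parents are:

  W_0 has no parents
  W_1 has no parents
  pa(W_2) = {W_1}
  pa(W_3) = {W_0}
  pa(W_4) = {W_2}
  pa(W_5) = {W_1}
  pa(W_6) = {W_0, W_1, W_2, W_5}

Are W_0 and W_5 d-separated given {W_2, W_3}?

We examine all 3 paths between W_0 and W_5:
  1. W_0 → W_6 ← W_2 ← W_1 → W_5 — W_6:collider[blocks]; W_2:chain[blocks]; W_1:fork[open] ⇒ blocked
  2. W_0 → W_6 ← W_5 — W_6:collider[blocks] ⇒ blocked
  3. W_0 → W_6 ← W_1 → W_5 — W_6:collider[blocks]; W_1:fork[open] ⇒ blocked
Since every path is blocked, d-separation holds.

Yes — W_0 and W_5 are d-separated given {W_2, W_3}.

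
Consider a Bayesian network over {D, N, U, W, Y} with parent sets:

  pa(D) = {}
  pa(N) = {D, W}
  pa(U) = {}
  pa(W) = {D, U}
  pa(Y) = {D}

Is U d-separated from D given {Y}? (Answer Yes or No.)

We examine all 2 paths between U and D:
  1. U → W ← D — W:collider[blocks] ⇒ blocked
  2. U → W → N ← D — W:chain[open]; N:collider[blocks] ⇒ blocked
Since every path is blocked, d-separation holds.

Yes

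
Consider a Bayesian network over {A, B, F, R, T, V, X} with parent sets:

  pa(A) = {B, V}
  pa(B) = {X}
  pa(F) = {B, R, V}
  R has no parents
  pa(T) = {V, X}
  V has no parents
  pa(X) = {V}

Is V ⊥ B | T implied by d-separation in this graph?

No

4 paths connect V and B; each must be blocked for d-separation to hold:
  1. V → X → B — X:chain[open] ⇒ active
  2. V → T ← X → B — T:collider[open]; X:fork[open] ⇒ active
  3. V → A ← B — A:collider[blocks] ⇒ blocked
  4. V → F ← B — F:collider[blocks] ⇒ blocked
At least one path is unblocked, so d-separation fails.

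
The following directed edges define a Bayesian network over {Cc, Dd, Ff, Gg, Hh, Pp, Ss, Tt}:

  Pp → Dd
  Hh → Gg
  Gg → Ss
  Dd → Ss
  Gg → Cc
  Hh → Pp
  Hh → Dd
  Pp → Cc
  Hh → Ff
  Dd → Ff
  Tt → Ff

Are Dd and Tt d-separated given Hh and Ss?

There are 6 undirected paths between Dd and Tt; checking each against the conditioning set {Hh, Ss}:
  1. Dd → Ff ← Tt — Ff:collider[blocks] ⇒ blocked
  2. Dd ← Hh → Ff ← Tt — Hh:fork[blocks]; Ff:collider[blocks] ⇒ blocked
  3. Dd → Ss ← Gg ← Hh → Ff ← Tt — Ss:collider[open]; Gg:chain[open]; Hh:fork[blocks]; Ff:collider[blocks] ⇒ blocked
  4. Dd → Ss ← Gg → Cc ← Pp ← Hh → Ff ← Tt — Ss:collider[open]; Gg:fork[open]; Cc:collider[blocks]; Pp:chain[open]; Hh:fork[blocks]; Ff:collider[blocks] ⇒ blocked
  5. Dd ← Pp ← Hh → Ff ← Tt — Pp:chain[open]; Hh:fork[blocks]; Ff:collider[blocks] ⇒ blocked
  6. Dd ← Pp → Cc ← Gg ← Hh → Ff ← Tt — Pp:fork[open]; Cc:collider[blocks]; Gg:chain[open]; Hh:fork[blocks]; Ff:collider[blocks] ⇒ blocked
All paths are blocked; Dd ⊥ Tt | {Hh, Ss} holds.

Yes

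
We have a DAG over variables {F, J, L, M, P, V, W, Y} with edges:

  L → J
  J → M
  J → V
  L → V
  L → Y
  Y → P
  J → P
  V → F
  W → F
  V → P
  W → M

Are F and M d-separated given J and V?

We examine all 6 paths between F and M:
Path 1: F ← W → M
  W is a fork and W is not conditioned on — no node blocks this path, so it is active.
Path 2: F ← V → P ← Y ← L → J → M
  V is a fork here and V is conditioned on, so the path is blocked at V.
Path 3: F ← V → P ← J → M
  V is a fork here and V is conditioned on, so the path is blocked at V.
Path 4: F ← V ← L → Y → P ← J → M
  V is a chain here and V is conditioned on, so the path is blocked at V.
Path 5: F ← V ← L → J → M
  V is a chain here and V is conditioned on, so the path is blocked at V.
Path 6: F ← V ← J → M
  V is a chain here and V is conditioned on, so the path is blocked at V.
Since the path F ← W → M is active, F and M are not d-separated given {J, V}.

No — F and M are not d-separated given {J, V}.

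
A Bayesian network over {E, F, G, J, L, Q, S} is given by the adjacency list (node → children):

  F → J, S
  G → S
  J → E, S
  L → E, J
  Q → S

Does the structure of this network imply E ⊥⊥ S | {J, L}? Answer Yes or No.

4 paths connect E and S; each must be blocked for d-separation to hold:
Path 1: E ← J → S
  J is a fork here and J is conditioned on, so the path is blocked at J.
Path 2: E ← J ← F → S
  J is a chain here and J is conditioned on, so the path is blocked at J.
Path 3: E ← L → J → S
  L is a fork here and L is conditioned on, so the path is blocked at L.
Path 4: E ← L → J ← F → S
  L is a fork here and L is conditioned on, so the path is blocked at L.
Every path is blocked, so E and S are d-separated given {J, L}.

Yes — E and S are d-separated given {J, L}.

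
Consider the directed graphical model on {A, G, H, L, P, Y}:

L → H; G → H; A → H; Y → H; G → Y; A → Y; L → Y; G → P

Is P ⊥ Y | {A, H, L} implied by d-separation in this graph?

Enumerating the 4 paths from P to Y and testing each for blocking by {A, H, L}:
Path 1: P ← G → Y
  G is a fork and G is not conditioned on — no node blocks this path, so it is active.
Path 2: P ← G → H ← L → Y
  L is a fork here and L is conditioned on, so the path is blocked at L.
Path 3: P ← G → H ← Y
  G is a fork and G is not conditioned on; H is a collider and H is conditioned on, which opens it — no node blocks this path, so it is active.
Path 4: P ← G → H ← A → Y
  A is a fork here and A is conditioned on, so the path is blocked at A.
At least one path is unblocked, so d-separation fails.

No — P and Y are not d-separated given {A, H, L}.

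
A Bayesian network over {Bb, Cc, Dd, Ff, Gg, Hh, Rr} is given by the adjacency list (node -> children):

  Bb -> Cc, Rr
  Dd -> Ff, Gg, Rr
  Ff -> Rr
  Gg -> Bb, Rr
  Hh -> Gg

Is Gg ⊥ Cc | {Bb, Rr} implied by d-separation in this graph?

There are 4 undirected paths between Gg and Cc; checking each against the conditioning set {Bb, Rr}:
Path 1: Gg ← Dd → Ff → Rr ← Bb → Cc
  Bb is a fork here and Bb is conditioned on, so the path is blocked at Bb.
Path 2: Gg ← Dd → Rr ← Bb → Cc
  Bb is a fork here and Bb is conditioned on, so the path is blocked at Bb.
Path 3: Gg → Bb → Cc
  Bb is a chain here and Bb is conditioned on, so the path is blocked at Bb.
Path 4: Gg → Rr ← Bb → Cc
  Bb is a fork here and Bb is conditioned on, so the path is blocked at Bb.
All paths are blocked; Gg ⊥ Cc | {Bb, Rr} holds.

Yes — Gg and Cc are d-separated given {Bb, Rr}.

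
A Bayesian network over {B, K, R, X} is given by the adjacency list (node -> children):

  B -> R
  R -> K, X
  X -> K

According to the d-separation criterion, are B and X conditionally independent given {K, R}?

We examine all 2 paths between B and X:
Path 1: B → R → K ← X
  R is a chain here and R is conditioned on, so the path is blocked at R.
Path 2: B → R → X
  R is a chain here and R is conditioned on, so the path is blocked at R.
All paths are blocked; B ⊥ X | {K, R} holds.

Yes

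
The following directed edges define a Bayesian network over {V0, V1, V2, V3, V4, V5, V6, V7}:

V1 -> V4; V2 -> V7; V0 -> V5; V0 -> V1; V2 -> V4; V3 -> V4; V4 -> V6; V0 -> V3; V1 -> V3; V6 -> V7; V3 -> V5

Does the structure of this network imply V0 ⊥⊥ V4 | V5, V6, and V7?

No

We examine all 6 paths between V0 and V4:
Path 1: V0 → V5 ← V3 → V4
  V5 is a collider and V5 is conditioned on, which opens it; V3 is a fork and V3 is not conditioned on — no node blocks this path, so it is active.
Path 2: V0 → V5 ← V3 ← V1 → V4
  V5 is a collider and V5 is conditioned on, which opens it; V3 is a chain and V3 is not conditioned on; V1 is a fork and V1 is not conditioned on — no node blocks this path, so it is active.
Path 3: V0 → V3 → V4
  V3 is a chain and V3 is not conditioned on — no node blocks this path, so it is active.
Path 4: V0 → V3 ← V1 → V4
  V3 is a collider and its descendant V6 is conditioned on, which opens it; V1 is a fork and V1 is not conditioned on — no node blocks this path, so it is active.
Path 5: V0 → V1 → V4
  V1 is a chain and V1 is not conditioned on — no node blocks this path, so it is active.
Path 6: V0 → V1 → V3 → V4
  V1 is a chain and V1 is not conditioned on; V3 is a chain and V3 is not conditioned on — no node blocks this path, so it is active.
Because an active path exists, V0 and V4 are not d-separated.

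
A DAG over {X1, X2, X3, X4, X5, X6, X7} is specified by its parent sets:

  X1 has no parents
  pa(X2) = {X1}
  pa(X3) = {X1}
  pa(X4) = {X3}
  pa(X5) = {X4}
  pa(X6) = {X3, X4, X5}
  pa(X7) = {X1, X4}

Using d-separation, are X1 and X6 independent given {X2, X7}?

6 paths connect X1 and X6; each must be blocked for d-separation to hold:
  1. X1 → X3 → X6 — X3:chain[open] ⇒ active
  2. X1 → X3 → X4 → X5 → X6 — X3:chain[open]; X4:chain[open]; X5:chain[open] ⇒ active
  3. X1 → X3 → X4 → X6 — X3:chain[open]; X4:chain[open] ⇒ active
  4. X1 → X7 ← X4 → X5 → X6 — X7:collider[open]; X4:fork[open]; X5:chain[open] ⇒ active
  5. X1 → X7 ← X4 ← X3 → X6 — X7:collider[open]; X4:chain[open]; X3:fork[open] ⇒ active
  6. X1 → X7 ← X4 → X6 — X7:collider[open]; X4:fork[open] ⇒ active
At least one path is unblocked, so d-separation fails.

No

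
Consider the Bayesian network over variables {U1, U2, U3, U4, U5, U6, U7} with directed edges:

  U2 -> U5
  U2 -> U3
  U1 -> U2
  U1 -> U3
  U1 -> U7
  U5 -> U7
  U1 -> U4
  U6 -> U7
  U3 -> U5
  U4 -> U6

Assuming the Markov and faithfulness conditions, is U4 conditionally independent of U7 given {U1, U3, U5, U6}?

Yes

There are 6 undirected paths between U4 and U7; checking each against the conditioning set {U1, U3, U5, U6}:
Path 1: U4 ← U1 → U7
  U1 is a fork here and U1 is conditioned on, so the path is blocked at U1.
Path 2: U4 ← U1 → U2 → U5 → U7
  U1 is a fork here and U1 is conditioned on, so the path is blocked at U1.
Path 3: U4 ← U1 → U2 → U3 → U5 → U7
  U1 is a fork here and U1 is conditioned on, so the path is blocked at U1.
Path 4: U4 ← U1 → U3 → U5 → U7
  U1 is a fork here and U1 is conditioned on, so the path is blocked at U1.
Path 5: U4 ← U1 → U3 ← U2 → U5 → U7
  U1 is a fork here and U1 is conditioned on, so the path is blocked at U1.
Path 6: U4 → U6 → U7
  U6 is a chain here and U6 is conditioned on, so the path is blocked at U6.
Every path is blocked, so U4 and U7 are d-separated given {U1, U3, U5, U6}.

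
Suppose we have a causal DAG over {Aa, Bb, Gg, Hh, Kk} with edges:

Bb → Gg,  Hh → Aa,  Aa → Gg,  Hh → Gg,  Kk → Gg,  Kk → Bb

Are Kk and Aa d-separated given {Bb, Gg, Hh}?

No

Enumerating the 4 paths from Kk to Aa and testing each for blocking by {Bb, Gg, Hh}:
  1. Kk → Gg ← Hh → Aa — Gg:collider[open]; Hh:fork[blocks] ⇒ blocked
  2. Kk → Gg ← Aa — Gg:collider[open] ⇒ active
  3. Kk → Bb → Gg ← Hh → Aa — Bb:chain[blocks]; Gg:collider[open]; Hh:fork[blocks] ⇒ blocked
  4. Kk → Bb → Gg ← Aa — Bb:chain[blocks]; Gg:collider[open] ⇒ blocked
Since the path Kk → Gg ← Aa is active, Kk and Aa are not d-separated given {Bb, Gg, Hh}.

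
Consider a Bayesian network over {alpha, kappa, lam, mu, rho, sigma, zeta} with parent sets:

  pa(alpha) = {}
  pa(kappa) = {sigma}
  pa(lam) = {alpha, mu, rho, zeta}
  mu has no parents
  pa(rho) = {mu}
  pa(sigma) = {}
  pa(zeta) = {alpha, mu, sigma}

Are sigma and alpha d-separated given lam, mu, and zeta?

We examine all 4 paths between sigma and alpha:
Path 1: sigma → zeta → lam ← alpha
  zeta is a chain here and zeta is conditioned on, so the path is blocked at zeta.
Path 2: sigma → zeta ← alpha
  zeta is a collider and zeta is conditioned on, which opens it — no node blocks this path, so it is active.
Path 3: sigma → zeta ← mu → lam ← alpha
  mu is a fork here and mu is conditioned on, so the path is blocked at mu.
Path 4: sigma → zeta ← mu → rho → lam ← alpha
  mu is a fork here and mu is conditioned on, so the path is blocked at mu.
Since the path sigma → zeta ← alpha is active, sigma and alpha are not d-separated given {lam, mu, zeta}.

No — sigma and alpha are not d-separated given {lam, mu, zeta}.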